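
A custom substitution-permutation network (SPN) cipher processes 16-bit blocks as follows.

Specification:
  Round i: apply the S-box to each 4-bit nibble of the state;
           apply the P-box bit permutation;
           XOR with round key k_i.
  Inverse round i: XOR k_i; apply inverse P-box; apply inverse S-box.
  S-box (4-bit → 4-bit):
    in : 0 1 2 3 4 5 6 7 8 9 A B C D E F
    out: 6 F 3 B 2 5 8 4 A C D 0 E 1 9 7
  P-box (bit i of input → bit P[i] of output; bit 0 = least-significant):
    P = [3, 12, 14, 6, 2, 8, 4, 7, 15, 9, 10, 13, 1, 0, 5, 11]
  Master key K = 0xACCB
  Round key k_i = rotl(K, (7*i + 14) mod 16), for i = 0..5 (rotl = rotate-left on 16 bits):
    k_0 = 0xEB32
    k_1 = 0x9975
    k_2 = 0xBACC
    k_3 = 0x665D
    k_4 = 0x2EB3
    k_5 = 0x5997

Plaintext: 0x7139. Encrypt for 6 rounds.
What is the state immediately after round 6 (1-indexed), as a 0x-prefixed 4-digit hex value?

s_0 = plaintext = 0x7139
s_1 = Round(s_0, k_0) = 0x0CD6
s_2 = Round(s_1, k_1) = 0xBF10
s_3 = Round(s_2, k_2) = 0x6D58
s_4 = Round(s_3, k_3) = 0xFE09
s_5 = Round(s_4, k_4) = 0xCFC0
s_6 = Round(s_5, k_5) = 0x8626

0x8626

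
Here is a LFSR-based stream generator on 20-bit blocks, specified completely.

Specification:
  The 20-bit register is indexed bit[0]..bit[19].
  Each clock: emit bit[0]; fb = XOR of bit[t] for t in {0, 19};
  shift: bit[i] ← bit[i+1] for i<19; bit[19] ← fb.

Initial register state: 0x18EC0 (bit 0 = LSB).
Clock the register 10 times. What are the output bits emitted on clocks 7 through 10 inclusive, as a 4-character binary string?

1101

reg_0 = 0x18EC0
clock 1: out=0, reg = 0x0C760
clock 2: out=0, reg = 0x063B0
clock 3: out=0, reg = 0x031D8
clock 4: out=0, reg = 0x018EC
clock 5: out=0, reg = 0x00C76
clock 6: out=0, reg = 0x0063B
clock 7: out=1, reg = 0x8031D
clock 8: out=1, reg = 0x4018E
clock 9: out=0, reg = 0x200C7
clock 10: out=1, reg = 0x90063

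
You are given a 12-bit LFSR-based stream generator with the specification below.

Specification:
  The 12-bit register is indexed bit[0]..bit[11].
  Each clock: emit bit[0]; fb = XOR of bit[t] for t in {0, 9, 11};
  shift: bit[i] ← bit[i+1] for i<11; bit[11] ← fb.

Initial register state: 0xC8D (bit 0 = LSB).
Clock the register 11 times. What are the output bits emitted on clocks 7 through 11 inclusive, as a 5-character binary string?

reg_0 = 0xC8D
clock 1: out=1, reg = 0x646
clock 2: out=0, reg = 0xB23
clock 3: out=1, reg = 0xD91
clock 4: out=1, reg = 0x6C8
clock 5: out=0, reg = 0xB64
clock 6: out=0, reg = 0x5B2
clock 7: out=0, reg = 0x2D9
clock 8: out=1, reg = 0x16C
clock 9: out=0, reg = 0x0B6
clock 10: out=0, reg = 0x05B
clock 11: out=1, reg = 0x82D

01001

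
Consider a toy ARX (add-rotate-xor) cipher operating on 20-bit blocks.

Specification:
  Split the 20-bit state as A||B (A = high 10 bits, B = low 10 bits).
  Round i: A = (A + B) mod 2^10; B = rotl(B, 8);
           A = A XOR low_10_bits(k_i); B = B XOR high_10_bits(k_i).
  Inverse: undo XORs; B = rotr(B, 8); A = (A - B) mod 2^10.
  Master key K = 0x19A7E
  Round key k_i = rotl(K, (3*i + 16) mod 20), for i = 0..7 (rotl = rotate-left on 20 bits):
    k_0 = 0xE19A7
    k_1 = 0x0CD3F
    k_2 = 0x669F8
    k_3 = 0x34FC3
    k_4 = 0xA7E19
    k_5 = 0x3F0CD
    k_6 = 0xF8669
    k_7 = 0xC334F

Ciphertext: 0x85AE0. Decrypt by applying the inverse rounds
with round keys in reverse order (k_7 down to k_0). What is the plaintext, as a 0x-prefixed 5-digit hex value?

s_0 = ciphertext = 0x85AE0
s_1 = InvRound(s_0, k_7) = 0x6A3B1
s_2 = InvRound(s_1, k_6) = 0xA0540
s_3 = InvRound(s_2, k_5) = 0xD6EF1
s_4 = InvRound(s_3, k_4) = 0xE29B8
s_5 = InvRound(s_4, k_3) = 0xA71AD
s_6 = InvRound(s_5, k_2) = 0xA20DC
s_7 = InvRound(s_6, k_1) = 0xFEFBC
s_8 = InvRound(s_7, k_0) = 0x5D0E8

0x5D0E8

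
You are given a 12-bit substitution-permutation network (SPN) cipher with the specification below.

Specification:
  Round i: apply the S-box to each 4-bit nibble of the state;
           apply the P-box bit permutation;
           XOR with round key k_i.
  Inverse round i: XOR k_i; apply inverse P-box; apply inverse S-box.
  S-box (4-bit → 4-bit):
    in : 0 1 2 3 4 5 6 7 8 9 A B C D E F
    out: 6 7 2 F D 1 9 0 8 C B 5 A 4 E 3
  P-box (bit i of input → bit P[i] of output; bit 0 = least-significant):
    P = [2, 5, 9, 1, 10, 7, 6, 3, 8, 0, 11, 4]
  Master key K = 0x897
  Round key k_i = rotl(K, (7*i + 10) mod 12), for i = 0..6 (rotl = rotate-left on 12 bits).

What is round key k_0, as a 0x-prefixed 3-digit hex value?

K = 0x897
k_0 = rotl(K, (7*0+10) mod 12) = rotl(K, 10) = 0xE25

0xE25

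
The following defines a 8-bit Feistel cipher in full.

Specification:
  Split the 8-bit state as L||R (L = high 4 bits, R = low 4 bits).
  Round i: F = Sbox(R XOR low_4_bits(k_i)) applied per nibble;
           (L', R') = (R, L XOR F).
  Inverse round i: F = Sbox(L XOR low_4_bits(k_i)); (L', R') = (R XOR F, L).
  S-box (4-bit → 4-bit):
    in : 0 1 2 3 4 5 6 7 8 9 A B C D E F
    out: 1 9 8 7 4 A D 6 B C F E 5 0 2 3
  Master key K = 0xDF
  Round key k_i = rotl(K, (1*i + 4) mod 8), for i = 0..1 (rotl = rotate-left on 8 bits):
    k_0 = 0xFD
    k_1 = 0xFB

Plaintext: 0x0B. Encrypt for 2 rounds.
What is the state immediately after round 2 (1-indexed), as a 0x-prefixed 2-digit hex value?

s_0 = plaintext = 0x0B
s_1 = Round(s_0, k_0) = 0xBD
s_2 = Round(s_1, k_1) = 0xD6

0xD6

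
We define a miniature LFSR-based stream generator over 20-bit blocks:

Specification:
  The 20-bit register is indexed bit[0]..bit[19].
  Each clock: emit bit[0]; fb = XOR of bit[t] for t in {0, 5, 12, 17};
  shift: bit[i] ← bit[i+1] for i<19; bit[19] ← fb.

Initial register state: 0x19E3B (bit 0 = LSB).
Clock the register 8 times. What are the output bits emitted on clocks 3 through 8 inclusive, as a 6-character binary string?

011100

reg_0 = 0x19E3B
clock 1: out=1, reg = 0x8CF1D
clock 2: out=1, reg = 0xC678E
clock 3: out=0, reg = 0x633C7
clock 4: out=1, reg = 0xB19E3
clock 5: out=1, reg = 0x58CF1
clock 6: out=1, reg = 0x2C678
clock 7: out=0, reg = 0x1633C
clock 8: out=0, reg = 0x8B19E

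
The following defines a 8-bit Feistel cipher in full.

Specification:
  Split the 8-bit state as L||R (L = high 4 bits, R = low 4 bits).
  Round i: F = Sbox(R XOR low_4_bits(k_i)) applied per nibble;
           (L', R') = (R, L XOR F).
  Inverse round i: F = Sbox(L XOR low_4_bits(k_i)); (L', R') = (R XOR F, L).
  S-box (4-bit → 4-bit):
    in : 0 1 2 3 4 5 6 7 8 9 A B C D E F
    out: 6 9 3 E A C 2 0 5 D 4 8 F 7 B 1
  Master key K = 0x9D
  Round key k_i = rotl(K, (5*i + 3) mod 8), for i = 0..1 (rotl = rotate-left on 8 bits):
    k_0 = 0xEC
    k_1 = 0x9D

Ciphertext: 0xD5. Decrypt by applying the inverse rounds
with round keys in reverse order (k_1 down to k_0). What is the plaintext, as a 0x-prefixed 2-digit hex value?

s_0 = ciphertext = 0xD5
s_1 = InvRound(s_0, k_1) = 0x3D
s_2 = InvRound(s_1, k_0) = 0xC3

0xC3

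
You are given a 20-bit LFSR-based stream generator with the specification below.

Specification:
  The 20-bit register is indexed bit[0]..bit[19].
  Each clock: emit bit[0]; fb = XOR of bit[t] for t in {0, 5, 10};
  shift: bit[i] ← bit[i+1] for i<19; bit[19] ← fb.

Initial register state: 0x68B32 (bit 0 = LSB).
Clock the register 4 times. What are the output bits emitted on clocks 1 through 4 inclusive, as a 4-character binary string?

reg_0 = 0x68B32
clock 1: out=0, reg = 0xB4599
clock 2: out=1, reg = 0x5A2CC
clock 3: out=0, reg = 0x2D166
clock 4: out=0, reg = 0x968B3

0100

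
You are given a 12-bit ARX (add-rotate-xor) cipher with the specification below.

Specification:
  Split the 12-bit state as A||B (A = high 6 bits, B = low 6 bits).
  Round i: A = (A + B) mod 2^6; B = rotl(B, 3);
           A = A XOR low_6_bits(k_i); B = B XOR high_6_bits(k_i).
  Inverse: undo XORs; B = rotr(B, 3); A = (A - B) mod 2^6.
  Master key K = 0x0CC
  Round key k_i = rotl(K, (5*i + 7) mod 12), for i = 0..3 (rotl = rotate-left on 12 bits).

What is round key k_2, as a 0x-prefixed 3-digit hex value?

0x981

K = 0x0CC
k_0 = rotl(K, (5*0+7) mod 12) = rotl(K, 7) = 0x606
k_1 = rotl(K, (5*1+7) mod 12) = rotl(K, 0) = 0x0CC
k_2 = rotl(K, (5*2+7) mod 12) = rotl(K, 5) = 0x981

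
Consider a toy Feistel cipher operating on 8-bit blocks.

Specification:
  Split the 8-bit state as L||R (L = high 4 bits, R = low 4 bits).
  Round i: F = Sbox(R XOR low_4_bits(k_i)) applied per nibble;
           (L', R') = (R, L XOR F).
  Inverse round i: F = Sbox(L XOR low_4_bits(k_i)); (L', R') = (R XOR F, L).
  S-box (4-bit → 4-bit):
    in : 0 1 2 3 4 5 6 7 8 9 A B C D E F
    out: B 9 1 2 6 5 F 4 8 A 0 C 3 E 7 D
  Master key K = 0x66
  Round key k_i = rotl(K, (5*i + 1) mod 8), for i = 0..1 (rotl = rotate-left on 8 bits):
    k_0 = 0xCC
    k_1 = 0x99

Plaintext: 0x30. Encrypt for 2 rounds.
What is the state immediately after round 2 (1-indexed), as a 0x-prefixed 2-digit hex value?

s_0 = plaintext = 0x30
s_1 = Round(s_0, k_0) = 0x00
s_2 = Round(s_1, k_1) = 0x0A

0x0A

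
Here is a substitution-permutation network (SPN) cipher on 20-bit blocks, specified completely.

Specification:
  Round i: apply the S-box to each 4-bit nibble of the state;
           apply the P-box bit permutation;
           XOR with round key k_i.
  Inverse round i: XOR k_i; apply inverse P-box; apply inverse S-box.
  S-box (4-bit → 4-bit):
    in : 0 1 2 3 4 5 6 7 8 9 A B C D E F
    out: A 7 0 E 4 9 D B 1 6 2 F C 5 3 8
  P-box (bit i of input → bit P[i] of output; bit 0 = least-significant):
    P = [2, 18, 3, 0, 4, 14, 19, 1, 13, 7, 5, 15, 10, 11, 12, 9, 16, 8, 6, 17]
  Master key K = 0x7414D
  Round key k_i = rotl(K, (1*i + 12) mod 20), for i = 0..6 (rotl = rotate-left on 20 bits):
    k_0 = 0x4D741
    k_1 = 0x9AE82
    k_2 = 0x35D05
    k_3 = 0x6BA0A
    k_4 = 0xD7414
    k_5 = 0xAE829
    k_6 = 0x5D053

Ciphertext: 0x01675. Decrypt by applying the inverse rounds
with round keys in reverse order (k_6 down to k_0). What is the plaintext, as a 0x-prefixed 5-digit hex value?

s_0 = ciphertext = 0x01675
s_1 = InvRound(s_0, k_6) = 0x85C0E
s_2 = InvRound(s_1, k_5) = 0xFD6F5
s_3 = InvRound(s_2, k_4) = 0xCFB2F
s_4 = InvRound(s_3, k_3) = 0x02495
s_5 = InvRound(s_4, k_2) = 0x79EE2
s_6 = InvRound(s_5, k_1) = 0xC4D4A
s_7 = InvRound(s_6, k_0) = 0x23FCC

0x23FCC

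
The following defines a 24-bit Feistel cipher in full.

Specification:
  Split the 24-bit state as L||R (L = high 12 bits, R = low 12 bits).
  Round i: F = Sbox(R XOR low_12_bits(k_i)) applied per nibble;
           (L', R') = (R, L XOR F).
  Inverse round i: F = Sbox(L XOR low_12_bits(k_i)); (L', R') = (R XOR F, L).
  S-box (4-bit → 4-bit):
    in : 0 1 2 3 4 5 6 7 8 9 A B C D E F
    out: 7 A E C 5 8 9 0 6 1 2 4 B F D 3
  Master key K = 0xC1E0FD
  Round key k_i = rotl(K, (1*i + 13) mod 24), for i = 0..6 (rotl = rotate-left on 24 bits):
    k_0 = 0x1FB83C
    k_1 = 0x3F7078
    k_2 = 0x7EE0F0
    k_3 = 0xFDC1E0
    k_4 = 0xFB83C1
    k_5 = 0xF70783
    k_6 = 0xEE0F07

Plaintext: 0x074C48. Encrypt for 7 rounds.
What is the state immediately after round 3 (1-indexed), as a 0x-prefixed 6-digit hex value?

0x4390C0

s_0 = plaintext = 0x074C48
s_1 = Round(s_0, k_0) = 0xC48571
s_2 = Round(s_1, k_1) = 0x571439
s_3 = Round(s_2, k_2) = 0x4390C0
s_4 = Round(s_3, k_3) = 0x0C0EDE
s_5 = Round(s_4, k_4) = 0xEDEF63
s_6 = Round(s_5, k_5) = 0xF63809
s_7 = Round(s_6, k_6) = 0x809F1E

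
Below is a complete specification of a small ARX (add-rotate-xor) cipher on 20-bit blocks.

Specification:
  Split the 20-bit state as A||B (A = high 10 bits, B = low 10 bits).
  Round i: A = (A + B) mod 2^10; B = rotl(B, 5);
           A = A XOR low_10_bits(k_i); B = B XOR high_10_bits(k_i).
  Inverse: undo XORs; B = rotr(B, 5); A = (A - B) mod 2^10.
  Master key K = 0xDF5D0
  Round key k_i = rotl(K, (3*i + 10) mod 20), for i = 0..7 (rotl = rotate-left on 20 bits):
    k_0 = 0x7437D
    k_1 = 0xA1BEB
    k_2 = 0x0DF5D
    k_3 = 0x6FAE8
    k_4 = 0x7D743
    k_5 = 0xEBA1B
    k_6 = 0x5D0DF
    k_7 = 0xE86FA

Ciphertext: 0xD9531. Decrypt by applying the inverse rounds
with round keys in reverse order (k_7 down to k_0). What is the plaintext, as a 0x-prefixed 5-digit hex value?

s_0 = ciphertext = 0xD9531
s_1 = InvRound(s_0, k_7) = 0xE2E14
s_2 = InvRound(s_1, k_6) = 0xCE41B
s_3 = InvRound(s_2, k_5) = 0x996BD
s_4 = InvRound(s_3, k_4) = 0x0311A
s_5 = InvRound(s_4, k_3) = 0x97C85
s_6 = InvRound(s_5, k_2) = 0xAF645
s_7 = InvRound(s_6, k_1) = 0x3C066
s_8 = InvRound(s_7, k_0) = 0x302CD

0x302CD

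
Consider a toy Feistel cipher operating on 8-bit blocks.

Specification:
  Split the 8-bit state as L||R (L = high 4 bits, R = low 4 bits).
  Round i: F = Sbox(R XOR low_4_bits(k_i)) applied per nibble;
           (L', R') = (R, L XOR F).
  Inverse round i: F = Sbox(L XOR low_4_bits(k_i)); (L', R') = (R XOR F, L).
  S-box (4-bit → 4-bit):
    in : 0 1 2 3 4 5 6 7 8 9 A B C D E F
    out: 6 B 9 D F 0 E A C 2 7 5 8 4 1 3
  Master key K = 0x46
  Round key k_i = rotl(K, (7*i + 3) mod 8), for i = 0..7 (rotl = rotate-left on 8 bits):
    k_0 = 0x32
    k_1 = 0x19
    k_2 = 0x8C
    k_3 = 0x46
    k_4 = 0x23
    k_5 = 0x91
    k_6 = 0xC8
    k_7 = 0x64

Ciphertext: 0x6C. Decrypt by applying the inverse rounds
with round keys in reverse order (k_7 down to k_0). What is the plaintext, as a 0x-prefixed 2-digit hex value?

s_0 = ciphertext = 0x6C
s_1 = InvRound(s_0, k_7) = 0x56
s_2 = InvRound(s_1, k_6) = 0x25
s_3 = InvRound(s_2, k_5) = 0x82
s_4 = InvRound(s_3, k_4) = 0x78
s_5 = InvRound(s_4, k_3) = 0x37
s_6 = InvRound(s_5, k_2) = 0x43
s_7 = InvRound(s_6, k_1) = 0x74
s_8 = InvRound(s_7, k_0) = 0x47

0x47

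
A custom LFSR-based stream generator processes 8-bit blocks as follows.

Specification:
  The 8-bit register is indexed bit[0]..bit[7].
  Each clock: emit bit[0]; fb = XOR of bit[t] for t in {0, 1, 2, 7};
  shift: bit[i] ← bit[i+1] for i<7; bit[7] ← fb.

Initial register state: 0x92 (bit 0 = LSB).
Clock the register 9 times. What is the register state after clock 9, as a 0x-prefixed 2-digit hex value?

0x95

reg_0 = 0x92
clock 1: out=0, reg = 0x49
clock 2: out=1, reg = 0xA4
clock 3: out=0, reg = 0x52
clock 4: out=0, reg = 0xA9
clock 5: out=1, reg = 0x54
clock 6: out=0, reg = 0xAA
clock 7: out=0, reg = 0x55
clock 8: out=1, reg = 0x2A
clock 9: out=0, reg = 0x95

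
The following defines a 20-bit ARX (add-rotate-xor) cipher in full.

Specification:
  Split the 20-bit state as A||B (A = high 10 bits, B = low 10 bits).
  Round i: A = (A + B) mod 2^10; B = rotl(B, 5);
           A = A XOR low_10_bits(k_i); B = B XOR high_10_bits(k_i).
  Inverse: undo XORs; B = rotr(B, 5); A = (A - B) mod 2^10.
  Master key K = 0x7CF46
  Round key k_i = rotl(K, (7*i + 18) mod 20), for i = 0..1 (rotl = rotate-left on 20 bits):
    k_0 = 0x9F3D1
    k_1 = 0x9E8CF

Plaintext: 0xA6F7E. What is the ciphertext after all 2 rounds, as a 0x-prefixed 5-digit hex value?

0xE8297

s_0 = plaintext = 0xA6F7E
s_1 = Round(s_0, k_0) = 0x721A7
s_2 = Round(s_1, k_1) = 0xE8297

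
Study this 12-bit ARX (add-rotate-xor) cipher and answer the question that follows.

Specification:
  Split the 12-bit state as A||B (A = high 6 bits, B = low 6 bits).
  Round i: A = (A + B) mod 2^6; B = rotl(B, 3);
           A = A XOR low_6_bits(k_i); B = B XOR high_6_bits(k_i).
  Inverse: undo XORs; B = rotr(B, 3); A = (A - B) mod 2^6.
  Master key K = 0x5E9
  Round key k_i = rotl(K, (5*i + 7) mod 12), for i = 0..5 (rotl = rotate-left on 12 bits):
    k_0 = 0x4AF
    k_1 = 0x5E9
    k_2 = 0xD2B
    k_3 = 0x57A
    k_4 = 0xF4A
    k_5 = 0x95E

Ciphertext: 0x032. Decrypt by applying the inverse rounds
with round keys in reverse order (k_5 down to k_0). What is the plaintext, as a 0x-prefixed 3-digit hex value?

s_0 = ciphertext = 0x032
s_1 = InvRound(s_0, k_5) = 0x93A
s_2 = InvRound(s_1, k_4) = 0xDB8
s_3 = InvRound(s_2, k_3) = 0x7ED
s_4 = InvRound(s_3, k_2) = 0xA4B
s_5 = InvRound(s_4, k_1) = 0x763
s_6 = InvRound(s_5, k_0) = 0x90E

0x90E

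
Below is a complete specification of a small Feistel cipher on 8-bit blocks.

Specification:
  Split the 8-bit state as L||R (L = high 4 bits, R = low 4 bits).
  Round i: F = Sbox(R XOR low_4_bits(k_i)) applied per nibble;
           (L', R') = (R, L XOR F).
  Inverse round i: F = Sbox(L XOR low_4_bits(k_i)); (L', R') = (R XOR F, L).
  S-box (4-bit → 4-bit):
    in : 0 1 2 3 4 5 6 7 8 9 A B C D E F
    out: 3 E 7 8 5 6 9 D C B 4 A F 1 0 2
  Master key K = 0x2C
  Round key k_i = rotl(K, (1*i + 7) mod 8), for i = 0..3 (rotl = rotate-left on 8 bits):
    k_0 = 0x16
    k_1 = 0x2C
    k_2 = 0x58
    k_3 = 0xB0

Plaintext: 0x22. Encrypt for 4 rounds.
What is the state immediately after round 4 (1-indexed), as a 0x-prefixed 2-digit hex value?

s_0 = plaintext = 0x22
s_1 = Round(s_0, k_0) = 0x27
s_2 = Round(s_1, k_1) = 0x78
s_3 = Round(s_2, k_2) = 0x84
s_4 = Round(s_3, k_3) = 0x4D

0x4D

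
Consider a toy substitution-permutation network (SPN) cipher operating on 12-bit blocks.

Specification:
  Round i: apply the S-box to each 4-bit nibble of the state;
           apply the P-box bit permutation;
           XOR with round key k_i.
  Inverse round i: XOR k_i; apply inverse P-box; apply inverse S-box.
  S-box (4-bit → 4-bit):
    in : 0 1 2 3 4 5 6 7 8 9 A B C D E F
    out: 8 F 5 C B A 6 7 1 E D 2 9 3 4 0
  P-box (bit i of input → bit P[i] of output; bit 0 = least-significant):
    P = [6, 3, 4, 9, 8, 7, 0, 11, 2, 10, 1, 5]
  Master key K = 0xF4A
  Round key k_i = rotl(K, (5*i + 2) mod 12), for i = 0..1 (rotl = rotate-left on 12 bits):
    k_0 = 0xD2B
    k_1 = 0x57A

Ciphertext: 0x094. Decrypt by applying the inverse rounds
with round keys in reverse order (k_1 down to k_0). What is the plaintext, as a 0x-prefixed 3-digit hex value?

s_0 = ciphertext = 0x094
s_1 = InvRound(s_0, k_1) = 0x1DD
s_2 = InvRound(s_1, k_0) = 0x152

0x152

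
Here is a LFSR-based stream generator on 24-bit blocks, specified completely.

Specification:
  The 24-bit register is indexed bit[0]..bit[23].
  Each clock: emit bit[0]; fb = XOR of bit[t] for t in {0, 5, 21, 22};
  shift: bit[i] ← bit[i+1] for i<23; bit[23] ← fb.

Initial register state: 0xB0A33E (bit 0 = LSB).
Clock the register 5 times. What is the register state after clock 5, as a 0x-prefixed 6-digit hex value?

reg_0 = 0xB0A33E
clock 1: out=0, reg = 0x58519F
clock 2: out=1, reg = 0x2C28CF
clock 3: out=1, reg = 0x161467
clock 4: out=1, reg = 0x0B0A33
clock 5: out=1, reg = 0x058519

0x058519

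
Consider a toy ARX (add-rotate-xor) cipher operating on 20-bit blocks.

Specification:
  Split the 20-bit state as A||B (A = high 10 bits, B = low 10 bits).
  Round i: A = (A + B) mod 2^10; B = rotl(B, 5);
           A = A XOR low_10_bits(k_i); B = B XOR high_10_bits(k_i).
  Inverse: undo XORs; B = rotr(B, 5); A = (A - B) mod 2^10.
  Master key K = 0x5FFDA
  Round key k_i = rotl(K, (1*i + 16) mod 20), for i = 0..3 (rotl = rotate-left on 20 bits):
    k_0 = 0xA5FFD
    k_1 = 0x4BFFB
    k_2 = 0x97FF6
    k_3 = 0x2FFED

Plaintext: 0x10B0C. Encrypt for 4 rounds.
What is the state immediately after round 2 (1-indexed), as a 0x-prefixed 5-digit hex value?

s_0 = plaintext = 0x10B0C
s_1 = Round(s_0, k_0) = 0x2CF0F
s_2 = Round(s_1, k_1) = 0x0E4D7
s_3 = Round(s_2, k_2) = 0xB98B9
s_4 = Round(s_3, k_3) = 0x1CB9A

0x0E4D7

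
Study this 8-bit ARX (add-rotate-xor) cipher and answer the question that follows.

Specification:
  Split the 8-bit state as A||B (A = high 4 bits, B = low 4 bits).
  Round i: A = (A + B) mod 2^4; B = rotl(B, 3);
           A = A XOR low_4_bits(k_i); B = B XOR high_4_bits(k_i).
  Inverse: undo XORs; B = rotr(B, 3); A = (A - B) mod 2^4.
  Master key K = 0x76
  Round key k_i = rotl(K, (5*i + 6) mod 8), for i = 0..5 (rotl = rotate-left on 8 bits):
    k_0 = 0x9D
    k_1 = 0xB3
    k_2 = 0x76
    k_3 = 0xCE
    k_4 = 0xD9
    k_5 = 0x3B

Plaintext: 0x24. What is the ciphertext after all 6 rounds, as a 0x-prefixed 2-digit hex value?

0x56

s_0 = plaintext = 0x24
s_1 = Round(s_0, k_0) = 0xBB
s_2 = Round(s_1, k_1) = 0x56
s_3 = Round(s_2, k_2) = 0xD4
s_4 = Round(s_3, k_3) = 0xFE
s_5 = Round(s_4, k_4) = 0x4A
s_6 = Round(s_5, k_5) = 0x56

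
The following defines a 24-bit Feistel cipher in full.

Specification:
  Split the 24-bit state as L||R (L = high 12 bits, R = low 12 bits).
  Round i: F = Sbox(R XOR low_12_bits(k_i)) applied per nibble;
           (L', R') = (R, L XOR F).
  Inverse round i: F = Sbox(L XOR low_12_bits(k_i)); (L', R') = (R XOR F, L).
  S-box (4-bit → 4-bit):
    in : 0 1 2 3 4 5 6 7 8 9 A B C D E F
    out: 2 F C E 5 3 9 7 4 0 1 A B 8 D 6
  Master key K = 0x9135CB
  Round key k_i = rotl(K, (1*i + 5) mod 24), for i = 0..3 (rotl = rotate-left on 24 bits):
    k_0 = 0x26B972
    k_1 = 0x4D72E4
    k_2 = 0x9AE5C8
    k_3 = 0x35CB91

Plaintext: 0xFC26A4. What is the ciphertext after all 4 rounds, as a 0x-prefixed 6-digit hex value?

s_0 = plaintext = 0xFC26A4
s_1 = Round(s_0, k_0) = 0x6A494B
s_2 = Round(s_1, k_1) = 0x94BCB2
s_3 = Round(s_2, k_2) = 0xCB293A
s_4 = Round(s_3, k_3) = 0x93A0A8

0x93A0A8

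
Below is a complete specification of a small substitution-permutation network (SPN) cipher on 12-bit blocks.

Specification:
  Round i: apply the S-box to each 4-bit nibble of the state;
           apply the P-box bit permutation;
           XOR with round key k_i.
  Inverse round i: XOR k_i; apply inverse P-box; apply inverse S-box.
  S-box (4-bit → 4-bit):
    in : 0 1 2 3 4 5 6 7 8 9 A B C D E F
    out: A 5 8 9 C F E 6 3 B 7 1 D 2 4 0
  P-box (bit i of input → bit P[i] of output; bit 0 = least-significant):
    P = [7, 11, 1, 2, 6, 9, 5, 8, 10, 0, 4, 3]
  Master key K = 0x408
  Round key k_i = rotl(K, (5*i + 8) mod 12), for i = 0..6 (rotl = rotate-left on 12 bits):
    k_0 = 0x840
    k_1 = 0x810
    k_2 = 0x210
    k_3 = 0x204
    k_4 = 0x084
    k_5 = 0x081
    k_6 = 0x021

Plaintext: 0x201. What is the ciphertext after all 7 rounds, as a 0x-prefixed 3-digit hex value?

0xCFD

s_0 = plaintext = 0x201
s_1 = Round(s_0, k_0) = 0xBCA
s_2 = Round(s_1, k_1) = 0x5F2
s_3 = Round(s_2, k_2) = 0x60D
s_4 = Round(s_3, k_3) = 0x91D
s_5 = Round(s_4, k_4) = 0xCED
s_6 = Round(s_5, k_5) = 0xCB9
s_7 = Round(s_6, k_6) = 0xCFD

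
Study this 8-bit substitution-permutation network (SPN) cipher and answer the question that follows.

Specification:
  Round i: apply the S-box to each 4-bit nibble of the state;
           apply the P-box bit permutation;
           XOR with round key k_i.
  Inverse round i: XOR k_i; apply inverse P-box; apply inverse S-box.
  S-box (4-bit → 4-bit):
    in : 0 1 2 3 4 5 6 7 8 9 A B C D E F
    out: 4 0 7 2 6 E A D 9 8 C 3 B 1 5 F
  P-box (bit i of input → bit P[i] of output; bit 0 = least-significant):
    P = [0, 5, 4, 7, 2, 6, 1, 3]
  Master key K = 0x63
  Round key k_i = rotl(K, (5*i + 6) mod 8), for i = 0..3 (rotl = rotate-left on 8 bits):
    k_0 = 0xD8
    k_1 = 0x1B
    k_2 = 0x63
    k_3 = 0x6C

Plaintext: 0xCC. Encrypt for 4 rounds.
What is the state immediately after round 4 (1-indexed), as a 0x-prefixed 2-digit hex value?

s_0 = plaintext = 0xCC
s_1 = Round(s_0, k_0) = 0x35
s_2 = Round(s_1, k_1) = 0xEB
s_3 = Round(s_2, k_2) = 0x44
s_4 = Round(s_3, k_3) = 0x1E

0x1E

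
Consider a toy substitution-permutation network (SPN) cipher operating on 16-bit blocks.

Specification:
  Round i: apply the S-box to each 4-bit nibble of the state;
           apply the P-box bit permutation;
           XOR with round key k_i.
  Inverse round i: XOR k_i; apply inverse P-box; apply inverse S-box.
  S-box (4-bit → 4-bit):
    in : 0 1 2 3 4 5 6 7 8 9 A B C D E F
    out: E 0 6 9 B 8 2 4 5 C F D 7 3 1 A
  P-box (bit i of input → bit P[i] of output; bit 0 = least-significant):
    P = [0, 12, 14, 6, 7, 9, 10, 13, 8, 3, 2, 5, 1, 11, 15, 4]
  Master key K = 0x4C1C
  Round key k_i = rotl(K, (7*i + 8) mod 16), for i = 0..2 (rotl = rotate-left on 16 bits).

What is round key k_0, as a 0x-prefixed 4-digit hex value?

0x1C4C

K = 0x4C1C
k_0 = rotl(K, (7*0+8) mod 16) = rotl(K, 8) = 0x1C4C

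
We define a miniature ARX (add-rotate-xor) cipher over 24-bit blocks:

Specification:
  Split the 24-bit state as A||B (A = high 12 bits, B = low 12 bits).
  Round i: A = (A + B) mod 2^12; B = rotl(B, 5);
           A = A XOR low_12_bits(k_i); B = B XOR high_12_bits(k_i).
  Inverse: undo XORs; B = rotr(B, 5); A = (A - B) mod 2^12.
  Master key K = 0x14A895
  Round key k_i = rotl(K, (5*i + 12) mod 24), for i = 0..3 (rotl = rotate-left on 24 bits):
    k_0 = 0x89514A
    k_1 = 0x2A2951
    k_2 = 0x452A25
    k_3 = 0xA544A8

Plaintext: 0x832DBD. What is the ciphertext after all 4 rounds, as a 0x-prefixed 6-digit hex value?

s_0 = plaintext = 0x832DBD
s_1 = Round(s_0, k_0) = 0x4A5F2E
s_2 = Round(s_1, k_1) = 0xA8277C
s_3 = Round(s_2, k_2) = 0xBDBBDC
s_4 = Round(s_3, k_3) = 0x31F1C3

0x31F1C3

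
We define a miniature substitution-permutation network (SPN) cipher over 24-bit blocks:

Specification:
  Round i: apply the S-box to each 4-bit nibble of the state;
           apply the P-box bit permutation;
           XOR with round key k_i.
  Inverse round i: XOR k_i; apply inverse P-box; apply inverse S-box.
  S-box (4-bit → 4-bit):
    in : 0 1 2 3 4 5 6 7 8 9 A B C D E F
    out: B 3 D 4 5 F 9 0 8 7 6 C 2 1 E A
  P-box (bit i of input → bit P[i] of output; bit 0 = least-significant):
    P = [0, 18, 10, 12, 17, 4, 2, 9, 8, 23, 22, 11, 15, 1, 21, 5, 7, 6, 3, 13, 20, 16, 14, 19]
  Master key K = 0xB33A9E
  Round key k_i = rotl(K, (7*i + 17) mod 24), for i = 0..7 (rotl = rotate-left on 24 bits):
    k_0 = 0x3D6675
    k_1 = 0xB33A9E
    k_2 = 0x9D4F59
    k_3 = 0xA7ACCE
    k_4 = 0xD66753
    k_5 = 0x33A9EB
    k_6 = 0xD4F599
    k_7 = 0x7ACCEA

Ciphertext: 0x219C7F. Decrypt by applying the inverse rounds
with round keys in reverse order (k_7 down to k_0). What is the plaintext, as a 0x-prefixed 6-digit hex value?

s_0 = ciphertext = 0x219C7F
s_1 = InvRound(s_0, k_7) = 0x5D7396
s_2 = InvRound(s_1, k_6) = 0xF31CB4
s_3 = InvRound(s_2, k_5) = 0x7E19A2
s_4 = InvRound(s_3, k_4) = 0xB0BFF2
s_5 = InvRound(s_4, k_3) = 0x138D5F
s_6 = InvRound(s_5, k_2) = 0xB71C2C
s_7 = InvRound(s_6, k_1) = 0x76F7FA
s_8 = InvRound(s_7, k_0) = 0xF41446

0xF41446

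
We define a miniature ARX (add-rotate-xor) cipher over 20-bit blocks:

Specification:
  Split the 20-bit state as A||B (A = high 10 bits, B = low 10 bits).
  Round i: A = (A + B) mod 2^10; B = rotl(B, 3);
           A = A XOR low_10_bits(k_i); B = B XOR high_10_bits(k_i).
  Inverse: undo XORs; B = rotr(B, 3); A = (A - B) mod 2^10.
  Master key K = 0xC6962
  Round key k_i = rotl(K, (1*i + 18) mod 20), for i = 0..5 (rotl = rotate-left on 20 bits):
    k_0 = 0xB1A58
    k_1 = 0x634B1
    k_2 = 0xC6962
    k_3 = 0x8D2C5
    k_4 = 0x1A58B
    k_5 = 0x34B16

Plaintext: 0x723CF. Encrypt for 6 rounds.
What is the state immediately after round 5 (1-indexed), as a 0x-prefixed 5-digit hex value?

0x4275E

s_0 = plaintext = 0x723CF
s_1 = Round(s_0, k_0) = 0xF3CB9
s_2 = Round(s_1, k_1) = 0x0E444
s_3 = Round(s_2, k_2) = 0x47D3A
s_4 = Round(s_3, k_3) = 0x273E6
s_5 = Round(s_4, k_4) = 0x4275E
s_6 = Round(s_5, k_5) = 0xDC624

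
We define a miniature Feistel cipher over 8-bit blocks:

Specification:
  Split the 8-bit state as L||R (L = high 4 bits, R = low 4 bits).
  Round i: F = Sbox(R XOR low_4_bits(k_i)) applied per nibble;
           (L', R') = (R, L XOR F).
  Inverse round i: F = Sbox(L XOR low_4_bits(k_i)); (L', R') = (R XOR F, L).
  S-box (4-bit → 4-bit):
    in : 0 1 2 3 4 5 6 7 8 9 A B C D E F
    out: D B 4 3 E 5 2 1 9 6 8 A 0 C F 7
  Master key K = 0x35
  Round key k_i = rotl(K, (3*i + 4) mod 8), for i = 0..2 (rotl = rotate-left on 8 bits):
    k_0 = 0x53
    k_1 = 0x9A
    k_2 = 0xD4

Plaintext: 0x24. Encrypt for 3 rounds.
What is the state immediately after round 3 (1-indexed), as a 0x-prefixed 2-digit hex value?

0x21

s_0 = plaintext = 0x24
s_1 = Round(s_0, k_0) = 0x43
s_2 = Round(s_1, k_1) = 0x32
s_3 = Round(s_2, k_2) = 0x21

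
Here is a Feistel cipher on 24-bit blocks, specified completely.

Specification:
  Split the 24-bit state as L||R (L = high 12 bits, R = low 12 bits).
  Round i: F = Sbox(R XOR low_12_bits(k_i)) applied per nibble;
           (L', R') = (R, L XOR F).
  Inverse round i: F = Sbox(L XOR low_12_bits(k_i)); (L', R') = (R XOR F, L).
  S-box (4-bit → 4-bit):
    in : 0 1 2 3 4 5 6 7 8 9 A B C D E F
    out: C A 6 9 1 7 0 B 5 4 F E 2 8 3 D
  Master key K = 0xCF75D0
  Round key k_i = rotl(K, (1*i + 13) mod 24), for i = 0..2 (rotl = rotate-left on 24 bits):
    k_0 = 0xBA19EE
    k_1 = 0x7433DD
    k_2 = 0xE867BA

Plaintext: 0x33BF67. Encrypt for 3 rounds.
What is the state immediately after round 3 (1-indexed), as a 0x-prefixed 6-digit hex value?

0x3812F1

s_0 = plaintext = 0x33BF67
s_1 = Round(s_0, k_0) = 0xF6736F
s_2 = Round(s_1, k_1) = 0x36F381
s_3 = Round(s_2, k_2) = 0x3812F1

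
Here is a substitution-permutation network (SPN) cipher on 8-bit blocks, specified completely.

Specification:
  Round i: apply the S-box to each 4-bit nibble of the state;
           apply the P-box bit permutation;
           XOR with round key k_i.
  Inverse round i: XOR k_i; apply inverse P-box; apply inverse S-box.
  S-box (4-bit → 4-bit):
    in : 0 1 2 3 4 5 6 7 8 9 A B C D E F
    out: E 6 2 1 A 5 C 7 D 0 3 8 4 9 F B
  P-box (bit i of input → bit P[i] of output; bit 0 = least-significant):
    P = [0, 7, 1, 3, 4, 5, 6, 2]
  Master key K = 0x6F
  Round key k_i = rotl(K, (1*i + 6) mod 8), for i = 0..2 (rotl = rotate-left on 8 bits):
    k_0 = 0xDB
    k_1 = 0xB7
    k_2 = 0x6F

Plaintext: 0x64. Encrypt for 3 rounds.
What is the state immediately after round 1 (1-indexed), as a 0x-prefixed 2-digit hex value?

0x17

s_0 = plaintext = 0x64
s_1 = Round(s_0, k_0) = 0x17
s_2 = Round(s_1, k_1) = 0x54
s_3 = Round(s_2, k_2) = 0xB7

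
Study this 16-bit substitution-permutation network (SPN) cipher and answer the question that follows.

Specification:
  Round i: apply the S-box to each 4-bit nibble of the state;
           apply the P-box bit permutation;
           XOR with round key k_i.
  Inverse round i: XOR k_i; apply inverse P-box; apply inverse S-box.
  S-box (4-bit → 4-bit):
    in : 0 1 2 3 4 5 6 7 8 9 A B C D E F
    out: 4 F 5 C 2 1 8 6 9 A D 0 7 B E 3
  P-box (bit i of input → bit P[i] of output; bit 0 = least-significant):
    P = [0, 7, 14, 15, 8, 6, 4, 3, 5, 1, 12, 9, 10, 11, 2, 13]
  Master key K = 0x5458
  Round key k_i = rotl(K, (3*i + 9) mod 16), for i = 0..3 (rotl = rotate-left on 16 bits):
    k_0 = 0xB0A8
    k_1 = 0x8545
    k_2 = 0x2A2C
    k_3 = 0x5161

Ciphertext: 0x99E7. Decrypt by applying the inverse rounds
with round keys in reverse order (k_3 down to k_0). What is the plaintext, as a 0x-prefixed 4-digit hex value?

s_0 = ciphertext = 0x99E7
s_1 = InvRound(s_0, k_3) = 0x74BE
s_2 = InvRound(s_1, k_2) = 0xFE07
s_3 = InvRound(s_2, k_1) = 0x9EF0
s_4 = InvRound(s_3, k_0) = 0xD6EB

0xD6EB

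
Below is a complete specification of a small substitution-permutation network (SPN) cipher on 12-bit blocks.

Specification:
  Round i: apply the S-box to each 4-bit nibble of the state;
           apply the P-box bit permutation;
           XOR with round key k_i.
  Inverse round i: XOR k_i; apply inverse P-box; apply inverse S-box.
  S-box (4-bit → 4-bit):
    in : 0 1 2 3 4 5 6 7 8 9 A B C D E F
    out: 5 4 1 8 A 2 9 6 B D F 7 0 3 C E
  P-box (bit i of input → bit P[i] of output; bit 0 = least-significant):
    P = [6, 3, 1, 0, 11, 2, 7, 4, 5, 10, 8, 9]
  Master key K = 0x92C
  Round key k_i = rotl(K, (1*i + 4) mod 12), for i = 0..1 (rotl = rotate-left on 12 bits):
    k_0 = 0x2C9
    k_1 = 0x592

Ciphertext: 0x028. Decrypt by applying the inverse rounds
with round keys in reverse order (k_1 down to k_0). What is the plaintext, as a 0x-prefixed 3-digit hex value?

0x0D7

s_0 = ciphertext = 0x028
s_1 = InvRound(s_0, k_1) = 0xBE7
s_2 = InvRound(s_1, k_0) = 0x0D7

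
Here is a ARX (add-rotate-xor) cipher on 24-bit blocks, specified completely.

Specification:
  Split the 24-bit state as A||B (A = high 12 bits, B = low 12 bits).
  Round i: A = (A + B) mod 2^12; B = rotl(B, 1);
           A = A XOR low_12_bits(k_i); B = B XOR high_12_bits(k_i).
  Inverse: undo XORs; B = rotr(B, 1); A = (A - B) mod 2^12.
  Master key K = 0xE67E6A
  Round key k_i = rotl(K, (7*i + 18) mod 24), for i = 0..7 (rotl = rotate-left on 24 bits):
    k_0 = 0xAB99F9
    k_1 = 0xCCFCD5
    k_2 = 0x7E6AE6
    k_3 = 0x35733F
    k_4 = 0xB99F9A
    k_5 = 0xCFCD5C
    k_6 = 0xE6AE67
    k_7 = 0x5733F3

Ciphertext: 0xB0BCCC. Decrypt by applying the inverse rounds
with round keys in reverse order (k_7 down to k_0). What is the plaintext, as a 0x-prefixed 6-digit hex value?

s_0 = ciphertext = 0xB0BCCC
s_1 = InvRound(s_0, k_7) = 0xC19CDF
s_2 = InvRound(s_1, k_6) = 0x92495A
s_3 = InvRound(s_2, k_5) = 0x1A52D3
s_4 = InvRound(s_3, k_4) = 0x99A4A5
s_5 = InvRound(s_4, k_3) = 0x6AC3F9
s_6 = InvRound(s_5, k_2) = 0x23BA0F
s_7 = InvRound(s_6, k_1) = 0xB8E360
s_8 = InvRound(s_7, k_0) = 0x58BCEC

0x58BCEC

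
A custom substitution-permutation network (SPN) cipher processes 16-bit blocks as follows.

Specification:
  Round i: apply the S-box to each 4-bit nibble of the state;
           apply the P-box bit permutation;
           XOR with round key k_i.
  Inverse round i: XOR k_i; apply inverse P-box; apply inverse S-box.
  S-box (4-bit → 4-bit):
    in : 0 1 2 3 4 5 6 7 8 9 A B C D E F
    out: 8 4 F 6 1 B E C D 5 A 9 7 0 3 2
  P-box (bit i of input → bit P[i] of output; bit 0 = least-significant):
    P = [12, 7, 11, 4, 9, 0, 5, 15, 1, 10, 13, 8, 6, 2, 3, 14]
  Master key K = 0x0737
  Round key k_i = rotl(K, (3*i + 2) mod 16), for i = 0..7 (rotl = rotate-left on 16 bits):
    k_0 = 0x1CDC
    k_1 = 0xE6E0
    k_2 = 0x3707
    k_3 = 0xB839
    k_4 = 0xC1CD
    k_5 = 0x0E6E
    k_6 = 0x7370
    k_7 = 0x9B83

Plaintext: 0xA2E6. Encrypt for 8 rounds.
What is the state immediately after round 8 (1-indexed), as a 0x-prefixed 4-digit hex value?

s_0 = plaintext = 0xA2E6
s_1 = Round(s_0, k_0) = 0x734B
s_2 = Round(s_1, k_1) = 0x90F8
s_3 = Round(s_2, k_2) = 0x2E5E
s_4 = Round(s_3, k_3) = 0x6EF6
s_5 = Round(s_4, k_4) = 0x8D52
s_6 = Round(s_5, k_5) = 0xD4B7
s_7 = Round(s_6, k_6) = 0xF962
s_8 = Round(s_7, k_7) = 0x2334

0x2334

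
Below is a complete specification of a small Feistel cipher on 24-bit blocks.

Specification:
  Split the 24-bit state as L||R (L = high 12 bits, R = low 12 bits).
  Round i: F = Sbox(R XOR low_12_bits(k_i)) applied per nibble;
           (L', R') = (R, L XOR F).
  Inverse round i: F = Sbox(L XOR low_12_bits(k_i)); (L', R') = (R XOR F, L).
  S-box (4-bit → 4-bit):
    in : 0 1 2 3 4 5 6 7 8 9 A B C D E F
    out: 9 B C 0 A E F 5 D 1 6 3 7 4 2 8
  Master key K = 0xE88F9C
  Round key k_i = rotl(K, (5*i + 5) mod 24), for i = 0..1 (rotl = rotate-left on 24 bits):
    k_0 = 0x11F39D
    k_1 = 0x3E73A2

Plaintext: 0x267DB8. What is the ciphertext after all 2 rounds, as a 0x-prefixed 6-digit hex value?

0x0A9D2B

s_0 = plaintext = 0x267DB8
s_1 = Round(s_0, k_0) = 0xDB80A9
s_2 = Round(s_1, k_1) = 0x0A9D2B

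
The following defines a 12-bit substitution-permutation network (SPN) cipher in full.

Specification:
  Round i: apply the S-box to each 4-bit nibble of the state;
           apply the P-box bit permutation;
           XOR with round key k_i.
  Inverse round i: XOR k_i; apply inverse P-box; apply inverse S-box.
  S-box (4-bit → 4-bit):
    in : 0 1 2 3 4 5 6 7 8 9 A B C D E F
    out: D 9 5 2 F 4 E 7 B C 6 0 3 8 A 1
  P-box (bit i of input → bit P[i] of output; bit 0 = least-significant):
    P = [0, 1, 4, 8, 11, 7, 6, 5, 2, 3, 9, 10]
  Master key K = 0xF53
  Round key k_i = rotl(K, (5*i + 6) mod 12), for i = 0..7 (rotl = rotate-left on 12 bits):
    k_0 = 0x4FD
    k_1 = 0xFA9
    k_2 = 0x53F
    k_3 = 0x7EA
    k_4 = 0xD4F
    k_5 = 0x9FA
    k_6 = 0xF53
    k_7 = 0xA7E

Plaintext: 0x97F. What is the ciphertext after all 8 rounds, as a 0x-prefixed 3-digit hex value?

0xA21

s_0 = plaintext = 0x97F
s_1 = Round(s_0, k_0) = 0xA3C
s_2 = Round(s_1, k_1) = 0xD22
s_3 = Round(s_2, k_2) = 0x96E
s_4 = Round(s_3, k_3) = 0x008
s_5 = Round(s_4, k_4) = 0x228
s_6 = Round(s_5, k_5) = 0x2BD
s_7 = Round(s_6, k_6) = 0xC57
s_8 = Round(s_7, k_7) = 0xA21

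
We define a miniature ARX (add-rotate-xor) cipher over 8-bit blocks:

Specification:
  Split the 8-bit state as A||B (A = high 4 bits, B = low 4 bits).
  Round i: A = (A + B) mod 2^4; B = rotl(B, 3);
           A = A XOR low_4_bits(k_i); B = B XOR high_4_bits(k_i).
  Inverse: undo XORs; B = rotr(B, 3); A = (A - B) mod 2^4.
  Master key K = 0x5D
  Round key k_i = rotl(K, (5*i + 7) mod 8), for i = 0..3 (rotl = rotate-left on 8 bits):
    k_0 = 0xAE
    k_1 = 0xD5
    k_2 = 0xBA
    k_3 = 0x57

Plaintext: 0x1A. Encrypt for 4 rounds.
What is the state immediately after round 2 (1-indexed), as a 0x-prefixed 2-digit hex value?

0x12

s_0 = plaintext = 0x1A
s_1 = Round(s_0, k_0) = 0x5F
s_2 = Round(s_1, k_1) = 0x12
s_3 = Round(s_2, k_2) = 0x9A
s_4 = Round(s_3, k_3) = 0x40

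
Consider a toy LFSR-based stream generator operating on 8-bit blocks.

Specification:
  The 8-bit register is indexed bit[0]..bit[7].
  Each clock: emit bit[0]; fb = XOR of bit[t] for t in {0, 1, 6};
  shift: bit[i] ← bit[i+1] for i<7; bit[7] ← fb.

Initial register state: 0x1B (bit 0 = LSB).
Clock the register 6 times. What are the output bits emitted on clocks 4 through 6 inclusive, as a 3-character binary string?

110

reg_0 = 0x1B
clock 1: out=1, reg = 0x0D
clock 2: out=1, reg = 0x86
clock 3: out=0, reg = 0xC3
clock 4: out=1, reg = 0xE1
clock 5: out=1, reg = 0x70
clock 6: out=0, reg = 0xB8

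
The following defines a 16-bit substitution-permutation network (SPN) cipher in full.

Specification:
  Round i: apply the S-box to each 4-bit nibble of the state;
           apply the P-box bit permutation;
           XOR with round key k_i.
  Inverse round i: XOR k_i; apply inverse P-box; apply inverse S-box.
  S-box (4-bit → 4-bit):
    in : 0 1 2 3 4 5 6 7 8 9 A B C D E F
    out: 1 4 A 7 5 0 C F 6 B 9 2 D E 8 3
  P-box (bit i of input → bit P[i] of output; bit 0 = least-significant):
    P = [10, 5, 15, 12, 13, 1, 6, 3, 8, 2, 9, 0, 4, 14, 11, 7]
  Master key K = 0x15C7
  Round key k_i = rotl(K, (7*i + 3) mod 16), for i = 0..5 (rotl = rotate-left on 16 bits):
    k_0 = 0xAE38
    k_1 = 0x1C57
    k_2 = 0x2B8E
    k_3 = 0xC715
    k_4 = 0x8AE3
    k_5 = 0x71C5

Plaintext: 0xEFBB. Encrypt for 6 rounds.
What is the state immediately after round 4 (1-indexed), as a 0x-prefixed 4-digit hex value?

0x4178

s_0 = plaintext = 0xEFBB
s_1 = Round(s_0, k_0) = 0xAF9E
s_2 = Round(s_1, k_1) = 0x2DC9
s_3 = Round(s_2, k_2) = 0x5D63
s_4 = Round(s_3, k_3) = 0x4178
s_5 = Round(s_4, k_4) = 0x2099
s_6 = Round(s_5, k_5) = 0x046F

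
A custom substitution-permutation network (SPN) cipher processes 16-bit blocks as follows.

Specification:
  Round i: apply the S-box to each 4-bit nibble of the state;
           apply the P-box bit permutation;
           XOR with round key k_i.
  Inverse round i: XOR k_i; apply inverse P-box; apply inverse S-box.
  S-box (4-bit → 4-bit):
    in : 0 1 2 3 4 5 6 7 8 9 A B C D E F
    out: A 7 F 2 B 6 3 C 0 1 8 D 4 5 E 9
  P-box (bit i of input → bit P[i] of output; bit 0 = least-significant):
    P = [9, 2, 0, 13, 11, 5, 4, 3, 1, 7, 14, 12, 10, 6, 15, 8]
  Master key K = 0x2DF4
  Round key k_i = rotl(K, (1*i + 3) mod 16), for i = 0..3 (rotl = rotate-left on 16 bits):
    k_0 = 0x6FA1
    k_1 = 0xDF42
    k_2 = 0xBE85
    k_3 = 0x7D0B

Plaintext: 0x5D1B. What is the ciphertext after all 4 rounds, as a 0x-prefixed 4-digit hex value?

s_0 = plaintext = 0x5D1B
s_1 = Round(s_0, k_0) = 0x85D2
s_2 = Round(s_1, k_1) = 0xB5D7
s_3 = Round(s_2, k_2) = 0x5314
s_4 = Round(s_3, k_3) = 0xD7FF

0xD7FF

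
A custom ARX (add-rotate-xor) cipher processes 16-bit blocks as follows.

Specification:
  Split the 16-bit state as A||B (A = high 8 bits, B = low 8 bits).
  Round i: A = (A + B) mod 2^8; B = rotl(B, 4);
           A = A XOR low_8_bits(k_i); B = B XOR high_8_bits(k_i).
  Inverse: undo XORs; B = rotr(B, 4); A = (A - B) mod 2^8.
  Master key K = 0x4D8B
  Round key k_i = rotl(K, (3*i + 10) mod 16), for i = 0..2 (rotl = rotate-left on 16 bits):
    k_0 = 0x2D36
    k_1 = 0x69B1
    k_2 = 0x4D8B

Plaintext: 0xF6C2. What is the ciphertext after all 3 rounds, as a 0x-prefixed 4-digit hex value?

s_0 = plaintext = 0xF6C2
s_1 = Round(s_0, k_0) = 0x8E01
s_2 = Round(s_1, k_1) = 0x3E79
s_3 = Round(s_2, k_2) = 0x3CDA

0x3CDA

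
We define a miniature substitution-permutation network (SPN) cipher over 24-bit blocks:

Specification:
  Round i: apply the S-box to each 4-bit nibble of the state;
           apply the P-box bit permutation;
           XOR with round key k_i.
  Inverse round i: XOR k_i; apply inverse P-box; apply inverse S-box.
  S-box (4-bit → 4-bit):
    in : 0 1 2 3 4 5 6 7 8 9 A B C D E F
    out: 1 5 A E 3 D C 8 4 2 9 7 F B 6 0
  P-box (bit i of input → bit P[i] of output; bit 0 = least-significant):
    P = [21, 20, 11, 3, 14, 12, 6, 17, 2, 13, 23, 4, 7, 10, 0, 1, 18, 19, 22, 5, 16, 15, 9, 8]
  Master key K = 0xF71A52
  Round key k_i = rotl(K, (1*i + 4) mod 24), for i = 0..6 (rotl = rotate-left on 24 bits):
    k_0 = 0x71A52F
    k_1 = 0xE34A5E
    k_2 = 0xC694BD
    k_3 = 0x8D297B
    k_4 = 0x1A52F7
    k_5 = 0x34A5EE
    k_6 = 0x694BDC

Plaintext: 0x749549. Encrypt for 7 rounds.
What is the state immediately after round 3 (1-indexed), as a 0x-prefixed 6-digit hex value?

s_0 = plaintext = 0x749549
s_1 = Round(s_0, k_0) = 0xEDF03B
s_2 = Round(s_1, k_1) = 0xDDD03A
s_3 = Round(s_2, k_2) = 0xE90153
s_4 = Round(s_3, k_3) = 0x17E3B7
s_5 = Round(s_4, k_4) = 0x9B248E
s_6 = Round(s_5, k_5) = 0x6809A8
s_7 = Round(s_6, k_6) = 0x2B205C

0xE90153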